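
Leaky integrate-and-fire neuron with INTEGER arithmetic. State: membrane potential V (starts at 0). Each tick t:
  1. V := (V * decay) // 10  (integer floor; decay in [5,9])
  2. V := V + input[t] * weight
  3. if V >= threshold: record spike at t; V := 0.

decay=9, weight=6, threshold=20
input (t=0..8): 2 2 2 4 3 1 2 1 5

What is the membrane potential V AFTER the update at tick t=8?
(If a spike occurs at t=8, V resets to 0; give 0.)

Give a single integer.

Answer: 0

Derivation:
t=0: input=2 -> V=12
t=1: input=2 -> V=0 FIRE
t=2: input=2 -> V=12
t=3: input=4 -> V=0 FIRE
t=4: input=3 -> V=18
t=5: input=1 -> V=0 FIRE
t=6: input=2 -> V=12
t=7: input=1 -> V=16
t=8: input=5 -> V=0 FIRE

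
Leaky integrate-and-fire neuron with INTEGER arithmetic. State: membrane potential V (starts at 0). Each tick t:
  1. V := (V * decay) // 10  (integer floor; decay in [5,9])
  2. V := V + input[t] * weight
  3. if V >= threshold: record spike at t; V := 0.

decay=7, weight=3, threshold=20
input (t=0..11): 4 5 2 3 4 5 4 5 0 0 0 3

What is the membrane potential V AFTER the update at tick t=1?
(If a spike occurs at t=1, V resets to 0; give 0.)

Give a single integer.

Answer: 0

Derivation:
t=0: input=4 -> V=12
t=1: input=5 -> V=0 FIRE
t=2: input=2 -> V=6
t=3: input=3 -> V=13
t=4: input=4 -> V=0 FIRE
t=5: input=5 -> V=15
t=6: input=4 -> V=0 FIRE
t=7: input=5 -> V=15
t=8: input=0 -> V=10
t=9: input=0 -> V=7
t=10: input=0 -> V=4
t=11: input=3 -> V=11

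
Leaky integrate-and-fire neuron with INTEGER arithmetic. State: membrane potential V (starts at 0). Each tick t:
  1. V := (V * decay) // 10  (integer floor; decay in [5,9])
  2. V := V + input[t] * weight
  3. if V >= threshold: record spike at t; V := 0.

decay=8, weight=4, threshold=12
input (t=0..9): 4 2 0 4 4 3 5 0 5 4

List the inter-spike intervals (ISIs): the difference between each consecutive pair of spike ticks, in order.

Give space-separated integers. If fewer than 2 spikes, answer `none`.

Answer: 3 1 1 1 2 1

Derivation:
t=0: input=4 -> V=0 FIRE
t=1: input=2 -> V=8
t=2: input=0 -> V=6
t=3: input=4 -> V=0 FIRE
t=4: input=4 -> V=0 FIRE
t=5: input=3 -> V=0 FIRE
t=6: input=5 -> V=0 FIRE
t=7: input=0 -> V=0
t=8: input=5 -> V=0 FIRE
t=9: input=4 -> V=0 FIRE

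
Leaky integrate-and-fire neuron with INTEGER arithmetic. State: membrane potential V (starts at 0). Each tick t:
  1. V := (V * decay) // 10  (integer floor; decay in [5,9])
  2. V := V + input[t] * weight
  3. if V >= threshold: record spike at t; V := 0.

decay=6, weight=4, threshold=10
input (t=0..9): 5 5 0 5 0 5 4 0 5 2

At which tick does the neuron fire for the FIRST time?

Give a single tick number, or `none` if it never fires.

Answer: 0

Derivation:
t=0: input=5 -> V=0 FIRE
t=1: input=5 -> V=0 FIRE
t=2: input=0 -> V=0
t=3: input=5 -> V=0 FIRE
t=4: input=0 -> V=0
t=5: input=5 -> V=0 FIRE
t=6: input=4 -> V=0 FIRE
t=7: input=0 -> V=0
t=8: input=5 -> V=0 FIRE
t=9: input=2 -> V=8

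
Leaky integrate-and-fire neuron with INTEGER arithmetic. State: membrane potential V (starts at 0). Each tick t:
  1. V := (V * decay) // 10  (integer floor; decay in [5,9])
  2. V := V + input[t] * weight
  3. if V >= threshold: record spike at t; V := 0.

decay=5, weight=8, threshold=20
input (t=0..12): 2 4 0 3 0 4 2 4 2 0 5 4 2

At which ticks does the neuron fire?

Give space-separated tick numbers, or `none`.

Answer: 1 3 5 7 10 11

Derivation:
t=0: input=2 -> V=16
t=1: input=4 -> V=0 FIRE
t=2: input=0 -> V=0
t=3: input=3 -> V=0 FIRE
t=4: input=0 -> V=0
t=5: input=4 -> V=0 FIRE
t=6: input=2 -> V=16
t=7: input=4 -> V=0 FIRE
t=8: input=2 -> V=16
t=9: input=0 -> V=8
t=10: input=5 -> V=0 FIRE
t=11: input=4 -> V=0 FIRE
t=12: input=2 -> V=16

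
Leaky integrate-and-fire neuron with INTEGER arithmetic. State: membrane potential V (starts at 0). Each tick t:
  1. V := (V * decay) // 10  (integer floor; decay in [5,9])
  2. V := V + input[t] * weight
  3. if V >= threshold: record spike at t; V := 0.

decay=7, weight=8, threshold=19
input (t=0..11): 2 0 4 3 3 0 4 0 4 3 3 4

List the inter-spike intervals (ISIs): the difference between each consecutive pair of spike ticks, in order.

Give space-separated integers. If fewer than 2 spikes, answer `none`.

t=0: input=2 -> V=16
t=1: input=0 -> V=11
t=2: input=4 -> V=0 FIRE
t=3: input=3 -> V=0 FIRE
t=4: input=3 -> V=0 FIRE
t=5: input=0 -> V=0
t=6: input=4 -> V=0 FIRE
t=7: input=0 -> V=0
t=8: input=4 -> V=0 FIRE
t=9: input=3 -> V=0 FIRE
t=10: input=3 -> V=0 FIRE
t=11: input=4 -> V=0 FIRE

Answer: 1 1 2 2 1 1 1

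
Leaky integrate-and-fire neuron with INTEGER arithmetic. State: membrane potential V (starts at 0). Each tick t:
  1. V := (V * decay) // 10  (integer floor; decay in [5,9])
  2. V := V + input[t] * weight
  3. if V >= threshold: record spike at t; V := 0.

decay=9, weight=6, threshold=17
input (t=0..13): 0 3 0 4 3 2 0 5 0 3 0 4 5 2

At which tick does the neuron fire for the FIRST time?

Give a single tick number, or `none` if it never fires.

t=0: input=0 -> V=0
t=1: input=3 -> V=0 FIRE
t=2: input=0 -> V=0
t=3: input=4 -> V=0 FIRE
t=4: input=3 -> V=0 FIRE
t=5: input=2 -> V=12
t=6: input=0 -> V=10
t=7: input=5 -> V=0 FIRE
t=8: input=0 -> V=0
t=9: input=3 -> V=0 FIRE
t=10: input=0 -> V=0
t=11: input=4 -> V=0 FIRE
t=12: input=5 -> V=0 FIRE
t=13: input=2 -> V=12

Answer: 1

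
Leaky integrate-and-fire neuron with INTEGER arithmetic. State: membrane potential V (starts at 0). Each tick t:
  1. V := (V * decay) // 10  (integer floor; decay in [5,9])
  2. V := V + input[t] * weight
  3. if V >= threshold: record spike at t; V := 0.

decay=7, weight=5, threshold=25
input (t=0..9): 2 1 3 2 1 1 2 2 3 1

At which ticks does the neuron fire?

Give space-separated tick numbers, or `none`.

Answer: 3 8

Derivation:
t=0: input=2 -> V=10
t=1: input=1 -> V=12
t=2: input=3 -> V=23
t=3: input=2 -> V=0 FIRE
t=4: input=1 -> V=5
t=5: input=1 -> V=8
t=6: input=2 -> V=15
t=7: input=2 -> V=20
t=8: input=3 -> V=0 FIRE
t=9: input=1 -> V=5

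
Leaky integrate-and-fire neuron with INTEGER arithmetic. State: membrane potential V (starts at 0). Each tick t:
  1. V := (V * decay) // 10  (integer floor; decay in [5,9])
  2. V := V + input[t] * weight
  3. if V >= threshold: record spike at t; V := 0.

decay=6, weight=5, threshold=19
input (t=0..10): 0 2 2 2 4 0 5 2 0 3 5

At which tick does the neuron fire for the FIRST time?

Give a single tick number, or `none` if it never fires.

t=0: input=0 -> V=0
t=1: input=2 -> V=10
t=2: input=2 -> V=16
t=3: input=2 -> V=0 FIRE
t=4: input=4 -> V=0 FIRE
t=5: input=0 -> V=0
t=6: input=5 -> V=0 FIRE
t=7: input=2 -> V=10
t=8: input=0 -> V=6
t=9: input=3 -> V=18
t=10: input=5 -> V=0 FIRE

Answer: 3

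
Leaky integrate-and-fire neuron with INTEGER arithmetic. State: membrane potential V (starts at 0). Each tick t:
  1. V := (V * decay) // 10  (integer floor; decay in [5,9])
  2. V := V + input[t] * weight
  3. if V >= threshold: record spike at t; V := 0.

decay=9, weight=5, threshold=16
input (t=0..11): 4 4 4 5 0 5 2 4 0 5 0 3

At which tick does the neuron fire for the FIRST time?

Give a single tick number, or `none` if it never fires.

Answer: 0

Derivation:
t=0: input=4 -> V=0 FIRE
t=1: input=4 -> V=0 FIRE
t=2: input=4 -> V=0 FIRE
t=3: input=5 -> V=0 FIRE
t=4: input=0 -> V=0
t=5: input=5 -> V=0 FIRE
t=6: input=2 -> V=10
t=7: input=4 -> V=0 FIRE
t=8: input=0 -> V=0
t=9: input=5 -> V=0 FIRE
t=10: input=0 -> V=0
t=11: input=3 -> V=15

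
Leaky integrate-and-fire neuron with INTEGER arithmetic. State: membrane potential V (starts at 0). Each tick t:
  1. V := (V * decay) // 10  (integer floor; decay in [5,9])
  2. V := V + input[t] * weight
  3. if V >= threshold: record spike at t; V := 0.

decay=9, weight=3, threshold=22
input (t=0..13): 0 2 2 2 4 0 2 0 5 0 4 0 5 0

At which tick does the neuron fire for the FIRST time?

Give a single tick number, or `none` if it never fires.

t=0: input=0 -> V=0
t=1: input=2 -> V=6
t=2: input=2 -> V=11
t=3: input=2 -> V=15
t=4: input=4 -> V=0 FIRE
t=5: input=0 -> V=0
t=6: input=2 -> V=6
t=7: input=0 -> V=5
t=8: input=5 -> V=19
t=9: input=0 -> V=17
t=10: input=4 -> V=0 FIRE
t=11: input=0 -> V=0
t=12: input=5 -> V=15
t=13: input=0 -> V=13

Answer: 4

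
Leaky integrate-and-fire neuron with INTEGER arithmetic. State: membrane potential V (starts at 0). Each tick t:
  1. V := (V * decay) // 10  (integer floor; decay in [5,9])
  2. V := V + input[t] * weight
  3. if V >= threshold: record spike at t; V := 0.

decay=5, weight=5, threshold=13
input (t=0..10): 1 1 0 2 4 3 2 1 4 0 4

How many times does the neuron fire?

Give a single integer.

t=0: input=1 -> V=5
t=1: input=1 -> V=7
t=2: input=0 -> V=3
t=3: input=2 -> V=11
t=4: input=4 -> V=0 FIRE
t=5: input=3 -> V=0 FIRE
t=6: input=2 -> V=10
t=7: input=1 -> V=10
t=8: input=4 -> V=0 FIRE
t=9: input=0 -> V=0
t=10: input=4 -> V=0 FIRE

Answer: 4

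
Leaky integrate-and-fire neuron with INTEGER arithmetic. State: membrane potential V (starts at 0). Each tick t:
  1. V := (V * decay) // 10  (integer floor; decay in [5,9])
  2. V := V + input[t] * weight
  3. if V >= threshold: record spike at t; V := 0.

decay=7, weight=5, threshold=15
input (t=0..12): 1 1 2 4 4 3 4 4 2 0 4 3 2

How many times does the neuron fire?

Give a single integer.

t=0: input=1 -> V=5
t=1: input=1 -> V=8
t=2: input=2 -> V=0 FIRE
t=3: input=4 -> V=0 FIRE
t=4: input=4 -> V=0 FIRE
t=5: input=3 -> V=0 FIRE
t=6: input=4 -> V=0 FIRE
t=7: input=4 -> V=0 FIRE
t=8: input=2 -> V=10
t=9: input=0 -> V=7
t=10: input=4 -> V=0 FIRE
t=11: input=3 -> V=0 FIRE
t=12: input=2 -> V=10

Answer: 8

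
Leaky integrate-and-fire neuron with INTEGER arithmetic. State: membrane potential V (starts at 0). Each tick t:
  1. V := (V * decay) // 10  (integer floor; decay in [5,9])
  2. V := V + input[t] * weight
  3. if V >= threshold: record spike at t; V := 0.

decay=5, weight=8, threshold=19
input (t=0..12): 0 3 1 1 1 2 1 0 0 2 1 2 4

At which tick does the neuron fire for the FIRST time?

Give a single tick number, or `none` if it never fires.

t=0: input=0 -> V=0
t=1: input=3 -> V=0 FIRE
t=2: input=1 -> V=8
t=3: input=1 -> V=12
t=4: input=1 -> V=14
t=5: input=2 -> V=0 FIRE
t=6: input=1 -> V=8
t=7: input=0 -> V=4
t=8: input=0 -> V=2
t=9: input=2 -> V=17
t=10: input=1 -> V=16
t=11: input=2 -> V=0 FIRE
t=12: input=4 -> V=0 FIRE

Answer: 1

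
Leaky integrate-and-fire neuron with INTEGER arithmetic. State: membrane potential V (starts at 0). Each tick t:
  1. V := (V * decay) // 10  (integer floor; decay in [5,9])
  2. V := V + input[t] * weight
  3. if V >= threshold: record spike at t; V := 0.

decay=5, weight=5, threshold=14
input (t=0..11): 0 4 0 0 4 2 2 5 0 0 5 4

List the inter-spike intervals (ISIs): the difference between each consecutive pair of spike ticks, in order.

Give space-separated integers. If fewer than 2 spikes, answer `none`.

t=0: input=0 -> V=0
t=1: input=4 -> V=0 FIRE
t=2: input=0 -> V=0
t=3: input=0 -> V=0
t=4: input=4 -> V=0 FIRE
t=5: input=2 -> V=10
t=6: input=2 -> V=0 FIRE
t=7: input=5 -> V=0 FIRE
t=8: input=0 -> V=0
t=9: input=0 -> V=0
t=10: input=5 -> V=0 FIRE
t=11: input=4 -> V=0 FIRE

Answer: 3 2 1 3 1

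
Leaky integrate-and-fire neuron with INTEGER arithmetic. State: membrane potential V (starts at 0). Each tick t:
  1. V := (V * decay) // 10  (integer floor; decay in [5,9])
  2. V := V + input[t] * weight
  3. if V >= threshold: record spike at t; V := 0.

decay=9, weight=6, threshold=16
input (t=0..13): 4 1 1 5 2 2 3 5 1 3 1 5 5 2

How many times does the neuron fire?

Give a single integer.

Answer: 8

Derivation:
t=0: input=4 -> V=0 FIRE
t=1: input=1 -> V=6
t=2: input=1 -> V=11
t=3: input=5 -> V=0 FIRE
t=4: input=2 -> V=12
t=5: input=2 -> V=0 FIRE
t=6: input=3 -> V=0 FIRE
t=7: input=5 -> V=0 FIRE
t=8: input=1 -> V=6
t=9: input=3 -> V=0 FIRE
t=10: input=1 -> V=6
t=11: input=5 -> V=0 FIRE
t=12: input=5 -> V=0 FIRE
t=13: input=2 -> V=12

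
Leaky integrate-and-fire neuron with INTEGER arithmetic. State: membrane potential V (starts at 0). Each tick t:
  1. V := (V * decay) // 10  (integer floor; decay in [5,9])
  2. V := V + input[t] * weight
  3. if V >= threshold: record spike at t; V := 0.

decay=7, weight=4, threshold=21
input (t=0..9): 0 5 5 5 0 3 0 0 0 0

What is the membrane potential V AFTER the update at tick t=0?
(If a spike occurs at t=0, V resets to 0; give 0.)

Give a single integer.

Answer: 0

Derivation:
t=0: input=0 -> V=0
t=1: input=5 -> V=20
t=2: input=5 -> V=0 FIRE
t=3: input=5 -> V=20
t=4: input=0 -> V=14
t=5: input=3 -> V=0 FIRE
t=6: input=0 -> V=0
t=7: input=0 -> V=0
t=8: input=0 -> V=0
t=9: input=0 -> V=0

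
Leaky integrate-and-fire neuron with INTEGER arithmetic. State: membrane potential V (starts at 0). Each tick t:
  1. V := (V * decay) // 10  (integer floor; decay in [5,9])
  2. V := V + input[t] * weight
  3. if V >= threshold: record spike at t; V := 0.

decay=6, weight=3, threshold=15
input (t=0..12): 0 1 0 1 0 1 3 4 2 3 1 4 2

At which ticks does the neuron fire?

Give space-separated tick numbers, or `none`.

Answer: 7 11

Derivation:
t=0: input=0 -> V=0
t=1: input=1 -> V=3
t=2: input=0 -> V=1
t=3: input=1 -> V=3
t=4: input=0 -> V=1
t=5: input=1 -> V=3
t=6: input=3 -> V=10
t=7: input=4 -> V=0 FIRE
t=8: input=2 -> V=6
t=9: input=3 -> V=12
t=10: input=1 -> V=10
t=11: input=4 -> V=0 FIRE
t=12: input=2 -> V=6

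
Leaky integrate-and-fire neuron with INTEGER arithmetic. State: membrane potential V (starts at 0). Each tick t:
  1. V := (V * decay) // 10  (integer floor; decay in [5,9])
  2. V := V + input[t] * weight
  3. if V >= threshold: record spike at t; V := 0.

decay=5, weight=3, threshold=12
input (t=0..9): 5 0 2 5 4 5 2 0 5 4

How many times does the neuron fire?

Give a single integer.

Answer: 6

Derivation:
t=0: input=5 -> V=0 FIRE
t=1: input=0 -> V=0
t=2: input=2 -> V=6
t=3: input=5 -> V=0 FIRE
t=4: input=4 -> V=0 FIRE
t=5: input=5 -> V=0 FIRE
t=6: input=2 -> V=6
t=7: input=0 -> V=3
t=8: input=5 -> V=0 FIRE
t=9: input=4 -> V=0 FIRE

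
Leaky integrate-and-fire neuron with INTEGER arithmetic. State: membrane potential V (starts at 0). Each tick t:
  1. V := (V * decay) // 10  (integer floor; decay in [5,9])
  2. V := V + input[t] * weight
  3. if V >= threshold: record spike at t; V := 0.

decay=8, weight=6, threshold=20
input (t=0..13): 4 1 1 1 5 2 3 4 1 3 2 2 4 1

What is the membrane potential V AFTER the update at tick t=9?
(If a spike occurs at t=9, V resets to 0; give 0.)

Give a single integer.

t=0: input=4 -> V=0 FIRE
t=1: input=1 -> V=6
t=2: input=1 -> V=10
t=3: input=1 -> V=14
t=4: input=5 -> V=0 FIRE
t=5: input=2 -> V=12
t=6: input=3 -> V=0 FIRE
t=7: input=4 -> V=0 FIRE
t=8: input=1 -> V=6
t=9: input=3 -> V=0 FIRE
t=10: input=2 -> V=12
t=11: input=2 -> V=0 FIRE
t=12: input=4 -> V=0 FIRE
t=13: input=1 -> V=6

Answer: 0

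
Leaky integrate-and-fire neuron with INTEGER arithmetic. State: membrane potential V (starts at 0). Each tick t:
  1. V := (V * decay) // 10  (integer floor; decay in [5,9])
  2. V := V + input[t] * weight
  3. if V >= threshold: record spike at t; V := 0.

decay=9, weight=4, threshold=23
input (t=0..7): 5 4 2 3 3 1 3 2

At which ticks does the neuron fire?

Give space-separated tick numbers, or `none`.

t=0: input=5 -> V=20
t=1: input=4 -> V=0 FIRE
t=2: input=2 -> V=8
t=3: input=3 -> V=19
t=4: input=3 -> V=0 FIRE
t=5: input=1 -> V=4
t=6: input=3 -> V=15
t=7: input=2 -> V=21

Answer: 1 4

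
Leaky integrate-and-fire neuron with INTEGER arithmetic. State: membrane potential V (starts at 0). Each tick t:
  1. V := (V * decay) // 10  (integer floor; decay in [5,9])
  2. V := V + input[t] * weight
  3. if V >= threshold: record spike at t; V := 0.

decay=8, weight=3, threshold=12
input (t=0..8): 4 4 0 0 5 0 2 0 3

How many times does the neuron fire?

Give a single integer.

t=0: input=4 -> V=0 FIRE
t=1: input=4 -> V=0 FIRE
t=2: input=0 -> V=0
t=3: input=0 -> V=0
t=4: input=5 -> V=0 FIRE
t=5: input=0 -> V=0
t=6: input=2 -> V=6
t=7: input=0 -> V=4
t=8: input=3 -> V=0 FIRE

Answer: 4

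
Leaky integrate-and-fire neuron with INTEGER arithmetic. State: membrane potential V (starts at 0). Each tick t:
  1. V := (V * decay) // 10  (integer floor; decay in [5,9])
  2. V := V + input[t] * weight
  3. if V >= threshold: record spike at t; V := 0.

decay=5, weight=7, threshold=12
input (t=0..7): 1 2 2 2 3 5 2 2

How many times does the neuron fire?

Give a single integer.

Answer: 7

Derivation:
t=0: input=1 -> V=7
t=1: input=2 -> V=0 FIRE
t=2: input=2 -> V=0 FIRE
t=3: input=2 -> V=0 FIRE
t=4: input=3 -> V=0 FIRE
t=5: input=5 -> V=0 FIRE
t=6: input=2 -> V=0 FIRE
t=7: input=2 -> V=0 FIRE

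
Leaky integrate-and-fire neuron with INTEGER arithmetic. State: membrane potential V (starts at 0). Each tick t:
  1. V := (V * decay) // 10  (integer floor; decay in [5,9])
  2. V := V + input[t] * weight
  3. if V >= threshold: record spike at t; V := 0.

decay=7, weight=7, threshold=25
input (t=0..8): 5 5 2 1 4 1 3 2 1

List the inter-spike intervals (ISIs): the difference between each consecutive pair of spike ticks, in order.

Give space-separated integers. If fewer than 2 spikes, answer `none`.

t=0: input=5 -> V=0 FIRE
t=1: input=5 -> V=0 FIRE
t=2: input=2 -> V=14
t=3: input=1 -> V=16
t=4: input=4 -> V=0 FIRE
t=5: input=1 -> V=7
t=6: input=3 -> V=0 FIRE
t=7: input=2 -> V=14
t=8: input=1 -> V=16

Answer: 1 3 2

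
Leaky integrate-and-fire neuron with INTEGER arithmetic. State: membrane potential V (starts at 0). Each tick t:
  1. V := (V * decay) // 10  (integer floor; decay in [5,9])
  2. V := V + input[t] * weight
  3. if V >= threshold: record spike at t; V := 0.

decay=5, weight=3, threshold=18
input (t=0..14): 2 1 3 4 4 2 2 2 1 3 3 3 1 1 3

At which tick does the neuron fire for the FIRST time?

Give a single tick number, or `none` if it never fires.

Answer: 3

Derivation:
t=0: input=2 -> V=6
t=1: input=1 -> V=6
t=2: input=3 -> V=12
t=3: input=4 -> V=0 FIRE
t=4: input=4 -> V=12
t=5: input=2 -> V=12
t=6: input=2 -> V=12
t=7: input=2 -> V=12
t=8: input=1 -> V=9
t=9: input=3 -> V=13
t=10: input=3 -> V=15
t=11: input=3 -> V=16
t=12: input=1 -> V=11
t=13: input=1 -> V=8
t=14: input=3 -> V=13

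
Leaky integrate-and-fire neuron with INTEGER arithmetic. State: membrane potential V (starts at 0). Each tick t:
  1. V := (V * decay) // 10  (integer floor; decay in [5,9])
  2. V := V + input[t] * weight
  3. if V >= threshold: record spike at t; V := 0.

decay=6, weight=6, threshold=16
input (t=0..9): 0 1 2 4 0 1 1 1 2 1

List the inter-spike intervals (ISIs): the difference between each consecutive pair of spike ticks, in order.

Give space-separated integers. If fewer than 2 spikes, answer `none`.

Answer: 5

Derivation:
t=0: input=0 -> V=0
t=1: input=1 -> V=6
t=2: input=2 -> V=15
t=3: input=4 -> V=0 FIRE
t=4: input=0 -> V=0
t=5: input=1 -> V=6
t=6: input=1 -> V=9
t=7: input=1 -> V=11
t=8: input=2 -> V=0 FIRE
t=9: input=1 -> V=6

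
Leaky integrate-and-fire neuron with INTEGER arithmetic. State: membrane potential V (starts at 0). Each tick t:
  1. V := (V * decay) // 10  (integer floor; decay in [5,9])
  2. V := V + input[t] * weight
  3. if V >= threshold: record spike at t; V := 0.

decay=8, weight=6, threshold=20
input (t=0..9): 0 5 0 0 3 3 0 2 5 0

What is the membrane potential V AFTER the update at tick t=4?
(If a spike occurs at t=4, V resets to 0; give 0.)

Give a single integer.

t=0: input=0 -> V=0
t=1: input=5 -> V=0 FIRE
t=2: input=0 -> V=0
t=3: input=0 -> V=0
t=4: input=3 -> V=18
t=5: input=3 -> V=0 FIRE
t=6: input=0 -> V=0
t=7: input=2 -> V=12
t=8: input=5 -> V=0 FIRE
t=9: input=0 -> V=0

Answer: 18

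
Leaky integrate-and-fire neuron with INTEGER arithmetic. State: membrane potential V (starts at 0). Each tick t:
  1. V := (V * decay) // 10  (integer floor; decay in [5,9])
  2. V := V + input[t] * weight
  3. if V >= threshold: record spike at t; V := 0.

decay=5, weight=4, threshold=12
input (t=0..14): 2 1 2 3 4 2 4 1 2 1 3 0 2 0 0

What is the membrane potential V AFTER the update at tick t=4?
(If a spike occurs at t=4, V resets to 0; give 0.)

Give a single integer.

Answer: 0

Derivation:
t=0: input=2 -> V=8
t=1: input=1 -> V=8
t=2: input=2 -> V=0 FIRE
t=3: input=3 -> V=0 FIRE
t=4: input=4 -> V=0 FIRE
t=5: input=2 -> V=8
t=6: input=4 -> V=0 FIRE
t=7: input=1 -> V=4
t=8: input=2 -> V=10
t=9: input=1 -> V=9
t=10: input=3 -> V=0 FIRE
t=11: input=0 -> V=0
t=12: input=2 -> V=8
t=13: input=0 -> V=4
t=14: input=0 -> V=2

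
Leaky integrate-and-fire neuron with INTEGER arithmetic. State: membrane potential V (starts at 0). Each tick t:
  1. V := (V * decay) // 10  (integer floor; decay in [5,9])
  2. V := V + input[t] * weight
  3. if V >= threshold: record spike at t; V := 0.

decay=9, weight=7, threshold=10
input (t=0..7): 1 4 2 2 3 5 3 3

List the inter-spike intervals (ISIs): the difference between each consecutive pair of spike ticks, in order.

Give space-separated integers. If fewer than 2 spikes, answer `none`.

Answer: 1 1 1 1 1 1

Derivation:
t=0: input=1 -> V=7
t=1: input=4 -> V=0 FIRE
t=2: input=2 -> V=0 FIRE
t=3: input=2 -> V=0 FIRE
t=4: input=3 -> V=0 FIRE
t=5: input=5 -> V=0 FIRE
t=6: input=3 -> V=0 FIRE
t=7: input=3 -> V=0 FIRE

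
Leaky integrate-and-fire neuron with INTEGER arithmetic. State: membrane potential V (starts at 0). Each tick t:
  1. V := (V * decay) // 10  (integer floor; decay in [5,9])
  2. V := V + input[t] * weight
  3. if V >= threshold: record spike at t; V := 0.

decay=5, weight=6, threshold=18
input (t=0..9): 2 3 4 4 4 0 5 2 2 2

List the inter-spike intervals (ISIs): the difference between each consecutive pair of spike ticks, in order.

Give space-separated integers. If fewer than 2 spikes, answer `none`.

t=0: input=2 -> V=12
t=1: input=3 -> V=0 FIRE
t=2: input=4 -> V=0 FIRE
t=3: input=4 -> V=0 FIRE
t=4: input=4 -> V=0 FIRE
t=5: input=0 -> V=0
t=6: input=5 -> V=0 FIRE
t=7: input=2 -> V=12
t=8: input=2 -> V=0 FIRE
t=9: input=2 -> V=12

Answer: 1 1 1 2 2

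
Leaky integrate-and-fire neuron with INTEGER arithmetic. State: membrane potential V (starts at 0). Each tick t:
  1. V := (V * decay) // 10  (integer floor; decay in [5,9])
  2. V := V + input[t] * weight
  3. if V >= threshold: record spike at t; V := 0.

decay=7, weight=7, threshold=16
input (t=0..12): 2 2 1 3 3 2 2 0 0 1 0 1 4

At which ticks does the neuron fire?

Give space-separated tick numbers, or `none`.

t=0: input=2 -> V=14
t=1: input=2 -> V=0 FIRE
t=2: input=1 -> V=7
t=3: input=3 -> V=0 FIRE
t=4: input=3 -> V=0 FIRE
t=5: input=2 -> V=14
t=6: input=2 -> V=0 FIRE
t=7: input=0 -> V=0
t=8: input=0 -> V=0
t=9: input=1 -> V=7
t=10: input=0 -> V=4
t=11: input=1 -> V=9
t=12: input=4 -> V=0 FIRE

Answer: 1 3 4 6 12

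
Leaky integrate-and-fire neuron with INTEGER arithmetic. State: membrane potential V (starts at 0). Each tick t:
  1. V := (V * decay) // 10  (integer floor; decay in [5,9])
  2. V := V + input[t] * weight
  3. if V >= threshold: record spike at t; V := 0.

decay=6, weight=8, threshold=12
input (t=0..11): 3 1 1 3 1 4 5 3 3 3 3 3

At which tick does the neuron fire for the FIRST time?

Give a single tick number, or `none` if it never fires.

t=0: input=3 -> V=0 FIRE
t=1: input=1 -> V=8
t=2: input=1 -> V=0 FIRE
t=3: input=3 -> V=0 FIRE
t=4: input=1 -> V=8
t=5: input=4 -> V=0 FIRE
t=6: input=5 -> V=0 FIRE
t=7: input=3 -> V=0 FIRE
t=8: input=3 -> V=0 FIRE
t=9: input=3 -> V=0 FIRE
t=10: input=3 -> V=0 FIRE
t=11: input=3 -> V=0 FIRE

Answer: 0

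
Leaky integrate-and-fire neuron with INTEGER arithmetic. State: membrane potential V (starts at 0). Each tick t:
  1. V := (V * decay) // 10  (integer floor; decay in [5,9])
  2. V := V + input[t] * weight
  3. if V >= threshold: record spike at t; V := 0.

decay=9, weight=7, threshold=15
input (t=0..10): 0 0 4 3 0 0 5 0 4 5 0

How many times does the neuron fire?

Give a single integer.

t=0: input=0 -> V=0
t=1: input=0 -> V=0
t=2: input=4 -> V=0 FIRE
t=3: input=3 -> V=0 FIRE
t=4: input=0 -> V=0
t=5: input=0 -> V=0
t=6: input=5 -> V=0 FIRE
t=7: input=0 -> V=0
t=8: input=4 -> V=0 FIRE
t=9: input=5 -> V=0 FIRE
t=10: input=0 -> V=0

Answer: 5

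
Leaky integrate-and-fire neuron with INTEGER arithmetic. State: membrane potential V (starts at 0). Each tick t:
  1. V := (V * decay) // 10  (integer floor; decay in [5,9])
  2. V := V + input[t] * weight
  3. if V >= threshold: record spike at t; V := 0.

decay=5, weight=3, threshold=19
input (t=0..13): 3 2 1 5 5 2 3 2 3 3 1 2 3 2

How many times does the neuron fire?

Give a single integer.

t=0: input=3 -> V=9
t=1: input=2 -> V=10
t=2: input=1 -> V=8
t=3: input=5 -> V=0 FIRE
t=4: input=5 -> V=15
t=5: input=2 -> V=13
t=6: input=3 -> V=15
t=7: input=2 -> V=13
t=8: input=3 -> V=15
t=9: input=3 -> V=16
t=10: input=1 -> V=11
t=11: input=2 -> V=11
t=12: input=3 -> V=14
t=13: input=2 -> V=13

Answer: 1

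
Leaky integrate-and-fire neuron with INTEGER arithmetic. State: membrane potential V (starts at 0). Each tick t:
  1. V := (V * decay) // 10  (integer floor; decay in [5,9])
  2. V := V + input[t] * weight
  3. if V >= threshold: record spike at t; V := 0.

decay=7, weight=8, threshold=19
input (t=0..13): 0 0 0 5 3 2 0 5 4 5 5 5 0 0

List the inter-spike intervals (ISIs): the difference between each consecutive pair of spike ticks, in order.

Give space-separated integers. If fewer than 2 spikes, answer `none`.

Answer: 1 3 1 1 1 1

Derivation:
t=0: input=0 -> V=0
t=1: input=0 -> V=0
t=2: input=0 -> V=0
t=3: input=5 -> V=0 FIRE
t=4: input=3 -> V=0 FIRE
t=5: input=2 -> V=16
t=6: input=0 -> V=11
t=7: input=5 -> V=0 FIRE
t=8: input=4 -> V=0 FIRE
t=9: input=5 -> V=0 FIRE
t=10: input=5 -> V=0 FIRE
t=11: input=5 -> V=0 FIRE
t=12: input=0 -> V=0
t=13: input=0 -> V=0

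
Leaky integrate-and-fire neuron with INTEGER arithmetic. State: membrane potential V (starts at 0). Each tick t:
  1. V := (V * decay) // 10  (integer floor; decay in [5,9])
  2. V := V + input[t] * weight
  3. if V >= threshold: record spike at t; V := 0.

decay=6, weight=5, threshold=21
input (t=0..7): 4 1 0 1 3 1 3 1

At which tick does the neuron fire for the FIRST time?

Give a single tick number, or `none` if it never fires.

Answer: 4

Derivation:
t=0: input=4 -> V=20
t=1: input=1 -> V=17
t=2: input=0 -> V=10
t=3: input=1 -> V=11
t=4: input=3 -> V=0 FIRE
t=5: input=1 -> V=5
t=6: input=3 -> V=18
t=7: input=1 -> V=15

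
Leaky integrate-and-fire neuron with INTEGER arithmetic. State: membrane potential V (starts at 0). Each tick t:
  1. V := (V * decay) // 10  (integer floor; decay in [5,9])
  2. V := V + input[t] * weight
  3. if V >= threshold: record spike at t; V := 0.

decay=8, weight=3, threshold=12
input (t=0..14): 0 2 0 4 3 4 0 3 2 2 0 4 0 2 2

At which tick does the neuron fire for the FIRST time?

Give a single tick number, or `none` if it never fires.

Answer: 3

Derivation:
t=0: input=0 -> V=0
t=1: input=2 -> V=6
t=2: input=0 -> V=4
t=3: input=4 -> V=0 FIRE
t=4: input=3 -> V=9
t=5: input=4 -> V=0 FIRE
t=6: input=0 -> V=0
t=7: input=3 -> V=9
t=8: input=2 -> V=0 FIRE
t=9: input=2 -> V=6
t=10: input=0 -> V=4
t=11: input=4 -> V=0 FIRE
t=12: input=0 -> V=0
t=13: input=2 -> V=6
t=14: input=2 -> V=10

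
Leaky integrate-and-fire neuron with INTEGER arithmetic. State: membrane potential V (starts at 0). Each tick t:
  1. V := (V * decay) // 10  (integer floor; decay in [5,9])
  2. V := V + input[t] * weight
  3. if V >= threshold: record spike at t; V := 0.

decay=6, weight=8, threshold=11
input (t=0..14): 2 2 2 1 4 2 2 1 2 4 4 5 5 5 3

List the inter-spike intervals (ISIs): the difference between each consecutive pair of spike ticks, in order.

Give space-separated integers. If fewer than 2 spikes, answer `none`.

t=0: input=2 -> V=0 FIRE
t=1: input=2 -> V=0 FIRE
t=2: input=2 -> V=0 FIRE
t=3: input=1 -> V=8
t=4: input=4 -> V=0 FIRE
t=5: input=2 -> V=0 FIRE
t=6: input=2 -> V=0 FIRE
t=7: input=1 -> V=8
t=8: input=2 -> V=0 FIRE
t=9: input=4 -> V=0 FIRE
t=10: input=4 -> V=0 FIRE
t=11: input=5 -> V=0 FIRE
t=12: input=5 -> V=0 FIRE
t=13: input=5 -> V=0 FIRE
t=14: input=3 -> V=0 FIRE

Answer: 1 1 2 1 1 2 1 1 1 1 1 1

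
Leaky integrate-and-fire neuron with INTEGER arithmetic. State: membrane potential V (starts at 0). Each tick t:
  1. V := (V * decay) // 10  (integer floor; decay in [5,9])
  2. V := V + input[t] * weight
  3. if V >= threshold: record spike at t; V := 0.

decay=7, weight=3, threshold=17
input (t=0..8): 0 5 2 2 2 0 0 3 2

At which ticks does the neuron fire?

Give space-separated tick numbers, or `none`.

t=0: input=0 -> V=0
t=1: input=5 -> V=15
t=2: input=2 -> V=16
t=3: input=2 -> V=0 FIRE
t=4: input=2 -> V=6
t=5: input=0 -> V=4
t=6: input=0 -> V=2
t=7: input=3 -> V=10
t=8: input=2 -> V=13

Answer: 3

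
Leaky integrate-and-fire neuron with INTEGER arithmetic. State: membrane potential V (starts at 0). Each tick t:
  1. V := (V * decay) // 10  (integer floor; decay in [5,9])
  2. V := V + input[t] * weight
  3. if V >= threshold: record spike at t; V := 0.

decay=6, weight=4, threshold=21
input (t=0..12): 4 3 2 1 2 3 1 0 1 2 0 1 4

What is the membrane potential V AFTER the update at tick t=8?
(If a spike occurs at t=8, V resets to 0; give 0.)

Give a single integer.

t=0: input=4 -> V=16
t=1: input=3 -> V=0 FIRE
t=2: input=2 -> V=8
t=3: input=1 -> V=8
t=4: input=2 -> V=12
t=5: input=3 -> V=19
t=6: input=1 -> V=15
t=7: input=0 -> V=9
t=8: input=1 -> V=9
t=9: input=2 -> V=13
t=10: input=0 -> V=7
t=11: input=1 -> V=8
t=12: input=4 -> V=20

Answer: 9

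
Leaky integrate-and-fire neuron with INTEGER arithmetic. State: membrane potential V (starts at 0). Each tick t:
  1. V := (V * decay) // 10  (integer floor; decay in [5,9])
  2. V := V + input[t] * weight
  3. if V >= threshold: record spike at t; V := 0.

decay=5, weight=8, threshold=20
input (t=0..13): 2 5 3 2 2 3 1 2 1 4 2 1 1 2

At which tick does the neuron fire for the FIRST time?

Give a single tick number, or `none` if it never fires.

Answer: 1

Derivation:
t=0: input=2 -> V=16
t=1: input=5 -> V=0 FIRE
t=2: input=3 -> V=0 FIRE
t=3: input=2 -> V=16
t=4: input=2 -> V=0 FIRE
t=5: input=3 -> V=0 FIRE
t=6: input=1 -> V=8
t=7: input=2 -> V=0 FIRE
t=8: input=1 -> V=8
t=9: input=4 -> V=0 FIRE
t=10: input=2 -> V=16
t=11: input=1 -> V=16
t=12: input=1 -> V=16
t=13: input=2 -> V=0 FIRE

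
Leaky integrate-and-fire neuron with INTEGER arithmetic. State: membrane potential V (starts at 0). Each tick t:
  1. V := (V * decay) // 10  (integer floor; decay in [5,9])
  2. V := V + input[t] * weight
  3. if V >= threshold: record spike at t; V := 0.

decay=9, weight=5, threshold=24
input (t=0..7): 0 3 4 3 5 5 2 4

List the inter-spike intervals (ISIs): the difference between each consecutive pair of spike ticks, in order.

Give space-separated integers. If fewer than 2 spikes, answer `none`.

t=0: input=0 -> V=0
t=1: input=3 -> V=15
t=2: input=4 -> V=0 FIRE
t=3: input=3 -> V=15
t=4: input=5 -> V=0 FIRE
t=5: input=5 -> V=0 FIRE
t=6: input=2 -> V=10
t=7: input=4 -> V=0 FIRE

Answer: 2 1 2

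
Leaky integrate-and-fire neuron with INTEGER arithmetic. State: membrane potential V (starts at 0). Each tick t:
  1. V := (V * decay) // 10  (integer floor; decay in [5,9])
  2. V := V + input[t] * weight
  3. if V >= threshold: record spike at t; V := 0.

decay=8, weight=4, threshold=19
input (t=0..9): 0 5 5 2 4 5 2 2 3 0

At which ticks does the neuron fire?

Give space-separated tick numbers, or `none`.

t=0: input=0 -> V=0
t=1: input=5 -> V=0 FIRE
t=2: input=5 -> V=0 FIRE
t=3: input=2 -> V=8
t=4: input=4 -> V=0 FIRE
t=5: input=5 -> V=0 FIRE
t=6: input=2 -> V=8
t=7: input=2 -> V=14
t=8: input=3 -> V=0 FIRE
t=9: input=0 -> V=0

Answer: 1 2 4 5 8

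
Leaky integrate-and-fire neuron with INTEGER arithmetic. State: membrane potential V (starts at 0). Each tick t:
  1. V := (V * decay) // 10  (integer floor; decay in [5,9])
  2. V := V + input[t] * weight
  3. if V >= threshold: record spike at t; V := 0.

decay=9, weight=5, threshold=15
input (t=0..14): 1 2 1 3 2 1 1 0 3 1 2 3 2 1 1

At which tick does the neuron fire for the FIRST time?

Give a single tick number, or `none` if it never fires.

Answer: 2

Derivation:
t=0: input=1 -> V=5
t=1: input=2 -> V=14
t=2: input=1 -> V=0 FIRE
t=3: input=3 -> V=0 FIRE
t=4: input=2 -> V=10
t=5: input=1 -> V=14
t=6: input=1 -> V=0 FIRE
t=7: input=0 -> V=0
t=8: input=3 -> V=0 FIRE
t=9: input=1 -> V=5
t=10: input=2 -> V=14
t=11: input=3 -> V=0 FIRE
t=12: input=2 -> V=10
t=13: input=1 -> V=14
t=14: input=1 -> V=0 FIRE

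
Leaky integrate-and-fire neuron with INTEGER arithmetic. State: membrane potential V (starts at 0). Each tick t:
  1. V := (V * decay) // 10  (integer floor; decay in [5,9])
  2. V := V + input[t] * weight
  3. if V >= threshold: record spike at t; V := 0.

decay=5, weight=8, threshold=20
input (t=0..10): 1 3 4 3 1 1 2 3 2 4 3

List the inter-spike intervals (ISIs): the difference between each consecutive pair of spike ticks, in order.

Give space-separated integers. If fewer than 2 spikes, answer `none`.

Answer: 1 1 3 1 2 1

Derivation:
t=0: input=1 -> V=8
t=1: input=3 -> V=0 FIRE
t=2: input=4 -> V=0 FIRE
t=3: input=3 -> V=0 FIRE
t=4: input=1 -> V=8
t=5: input=1 -> V=12
t=6: input=2 -> V=0 FIRE
t=7: input=3 -> V=0 FIRE
t=8: input=2 -> V=16
t=9: input=4 -> V=0 FIRE
t=10: input=3 -> V=0 FIRE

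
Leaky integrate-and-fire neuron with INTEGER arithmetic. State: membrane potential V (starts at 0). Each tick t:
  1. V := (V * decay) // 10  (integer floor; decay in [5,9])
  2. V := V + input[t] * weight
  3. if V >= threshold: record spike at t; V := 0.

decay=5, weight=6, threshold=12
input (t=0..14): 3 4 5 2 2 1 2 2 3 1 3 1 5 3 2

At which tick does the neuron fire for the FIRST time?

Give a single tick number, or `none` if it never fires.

Answer: 0

Derivation:
t=0: input=3 -> V=0 FIRE
t=1: input=4 -> V=0 FIRE
t=2: input=5 -> V=0 FIRE
t=3: input=2 -> V=0 FIRE
t=4: input=2 -> V=0 FIRE
t=5: input=1 -> V=6
t=6: input=2 -> V=0 FIRE
t=7: input=2 -> V=0 FIRE
t=8: input=3 -> V=0 FIRE
t=9: input=1 -> V=6
t=10: input=3 -> V=0 FIRE
t=11: input=1 -> V=6
t=12: input=5 -> V=0 FIRE
t=13: input=3 -> V=0 FIRE
t=14: input=2 -> V=0 FIRE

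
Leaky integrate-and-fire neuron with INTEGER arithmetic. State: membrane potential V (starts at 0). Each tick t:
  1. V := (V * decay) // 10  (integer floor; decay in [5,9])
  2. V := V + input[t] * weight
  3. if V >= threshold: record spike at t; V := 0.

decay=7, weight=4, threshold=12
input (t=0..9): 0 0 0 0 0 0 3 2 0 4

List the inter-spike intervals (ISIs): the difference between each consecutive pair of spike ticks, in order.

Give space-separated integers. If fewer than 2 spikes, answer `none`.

t=0: input=0 -> V=0
t=1: input=0 -> V=0
t=2: input=0 -> V=0
t=3: input=0 -> V=0
t=4: input=0 -> V=0
t=5: input=0 -> V=0
t=6: input=3 -> V=0 FIRE
t=7: input=2 -> V=8
t=8: input=0 -> V=5
t=9: input=4 -> V=0 FIRE

Answer: 3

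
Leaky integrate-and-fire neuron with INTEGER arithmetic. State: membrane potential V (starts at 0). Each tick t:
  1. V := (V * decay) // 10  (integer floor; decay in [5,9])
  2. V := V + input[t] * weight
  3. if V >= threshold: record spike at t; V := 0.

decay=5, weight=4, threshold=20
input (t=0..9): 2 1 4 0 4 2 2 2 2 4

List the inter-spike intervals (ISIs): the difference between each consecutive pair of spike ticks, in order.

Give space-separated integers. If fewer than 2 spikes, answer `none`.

Answer: 7

Derivation:
t=0: input=2 -> V=8
t=1: input=1 -> V=8
t=2: input=4 -> V=0 FIRE
t=3: input=0 -> V=0
t=4: input=4 -> V=16
t=5: input=2 -> V=16
t=6: input=2 -> V=16
t=7: input=2 -> V=16
t=8: input=2 -> V=16
t=9: input=4 -> V=0 FIRE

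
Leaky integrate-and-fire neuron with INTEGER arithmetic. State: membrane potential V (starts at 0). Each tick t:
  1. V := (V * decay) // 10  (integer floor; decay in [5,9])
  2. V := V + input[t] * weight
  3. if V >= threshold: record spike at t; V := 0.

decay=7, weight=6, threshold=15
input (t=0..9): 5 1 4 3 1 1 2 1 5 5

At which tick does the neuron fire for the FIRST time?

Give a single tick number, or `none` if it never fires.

Answer: 0

Derivation:
t=0: input=5 -> V=0 FIRE
t=1: input=1 -> V=6
t=2: input=4 -> V=0 FIRE
t=3: input=3 -> V=0 FIRE
t=4: input=1 -> V=6
t=5: input=1 -> V=10
t=6: input=2 -> V=0 FIRE
t=7: input=1 -> V=6
t=8: input=5 -> V=0 FIRE
t=9: input=5 -> V=0 FIRE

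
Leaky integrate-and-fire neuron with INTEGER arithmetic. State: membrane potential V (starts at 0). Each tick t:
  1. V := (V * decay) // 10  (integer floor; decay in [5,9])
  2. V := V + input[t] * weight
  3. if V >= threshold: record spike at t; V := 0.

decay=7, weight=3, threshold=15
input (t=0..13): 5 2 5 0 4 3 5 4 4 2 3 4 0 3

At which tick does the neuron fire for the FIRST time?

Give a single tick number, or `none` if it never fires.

Answer: 0

Derivation:
t=0: input=5 -> V=0 FIRE
t=1: input=2 -> V=6
t=2: input=5 -> V=0 FIRE
t=3: input=0 -> V=0
t=4: input=4 -> V=12
t=5: input=3 -> V=0 FIRE
t=6: input=5 -> V=0 FIRE
t=7: input=4 -> V=12
t=8: input=4 -> V=0 FIRE
t=9: input=2 -> V=6
t=10: input=3 -> V=13
t=11: input=4 -> V=0 FIRE
t=12: input=0 -> V=0
t=13: input=3 -> V=9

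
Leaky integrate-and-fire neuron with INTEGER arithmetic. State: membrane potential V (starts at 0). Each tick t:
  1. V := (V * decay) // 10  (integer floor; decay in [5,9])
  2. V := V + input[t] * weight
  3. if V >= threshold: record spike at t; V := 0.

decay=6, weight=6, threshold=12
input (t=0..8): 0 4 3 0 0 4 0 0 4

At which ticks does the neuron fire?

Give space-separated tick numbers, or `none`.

Answer: 1 2 5 8

Derivation:
t=0: input=0 -> V=0
t=1: input=4 -> V=0 FIRE
t=2: input=3 -> V=0 FIRE
t=3: input=0 -> V=0
t=4: input=0 -> V=0
t=5: input=4 -> V=0 FIRE
t=6: input=0 -> V=0
t=7: input=0 -> V=0
t=8: input=4 -> V=0 FIRE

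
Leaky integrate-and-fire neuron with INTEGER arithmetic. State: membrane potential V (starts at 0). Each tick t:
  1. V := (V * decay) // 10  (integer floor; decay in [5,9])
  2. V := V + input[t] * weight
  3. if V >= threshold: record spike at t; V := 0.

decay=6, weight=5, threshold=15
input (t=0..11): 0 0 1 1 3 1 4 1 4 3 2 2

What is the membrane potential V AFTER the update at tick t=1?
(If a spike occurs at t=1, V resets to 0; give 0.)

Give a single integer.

Answer: 0

Derivation:
t=0: input=0 -> V=0
t=1: input=0 -> V=0
t=2: input=1 -> V=5
t=3: input=1 -> V=8
t=4: input=3 -> V=0 FIRE
t=5: input=1 -> V=5
t=6: input=4 -> V=0 FIRE
t=7: input=1 -> V=5
t=8: input=4 -> V=0 FIRE
t=9: input=3 -> V=0 FIRE
t=10: input=2 -> V=10
t=11: input=2 -> V=0 FIRE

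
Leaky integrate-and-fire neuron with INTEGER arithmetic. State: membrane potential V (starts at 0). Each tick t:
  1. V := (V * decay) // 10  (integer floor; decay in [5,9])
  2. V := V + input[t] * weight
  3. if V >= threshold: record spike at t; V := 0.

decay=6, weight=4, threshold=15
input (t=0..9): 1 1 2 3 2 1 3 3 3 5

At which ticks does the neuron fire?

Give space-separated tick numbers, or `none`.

Answer: 3 6 8 9

Derivation:
t=0: input=1 -> V=4
t=1: input=1 -> V=6
t=2: input=2 -> V=11
t=3: input=3 -> V=0 FIRE
t=4: input=2 -> V=8
t=5: input=1 -> V=8
t=6: input=3 -> V=0 FIRE
t=7: input=3 -> V=12
t=8: input=3 -> V=0 FIRE
t=9: input=5 -> V=0 FIRE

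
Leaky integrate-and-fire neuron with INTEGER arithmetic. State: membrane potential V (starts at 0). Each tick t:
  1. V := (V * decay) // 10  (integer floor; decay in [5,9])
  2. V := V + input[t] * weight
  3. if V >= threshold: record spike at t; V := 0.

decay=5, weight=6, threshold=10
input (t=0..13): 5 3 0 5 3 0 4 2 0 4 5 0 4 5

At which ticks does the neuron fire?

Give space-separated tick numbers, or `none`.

Answer: 0 1 3 4 6 7 9 10 12 13

Derivation:
t=0: input=5 -> V=0 FIRE
t=1: input=3 -> V=0 FIRE
t=2: input=0 -> V=0
t=3: input=5 -> V=0 FIRE
t=4: input=3 -> V=0 FIRE
t=5: input=0 -> V=0
t=6: input=4 -> V=0 FIRE
t=7: input=2 -> V=0 FIRE
t=8: input=0 -> V=0
t=9: input=4 -> V=0 FIRE
t=10: input=5 -> V=0 FIRE
t=11: input=0 -> V=0
t=12: input=4 -> V=0 FIRE
t=13: input=5 -> V=0 FIRE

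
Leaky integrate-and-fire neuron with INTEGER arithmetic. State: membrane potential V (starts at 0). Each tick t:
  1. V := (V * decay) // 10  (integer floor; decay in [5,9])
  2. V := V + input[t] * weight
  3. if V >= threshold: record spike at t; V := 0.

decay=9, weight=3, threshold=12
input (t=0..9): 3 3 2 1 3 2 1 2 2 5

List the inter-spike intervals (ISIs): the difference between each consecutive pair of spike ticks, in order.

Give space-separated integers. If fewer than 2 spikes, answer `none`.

Answer: 3 3 2

Derivation:
t=0: input=3 -> V=9
t=1: input=3 -> V=0 FIRE
t=2: input=2 -> V=6
t=3: input=1 -> V=8
t=4: input=3 -> V=0 FIRE
t=5: input=2 -> V=6
t=6: input=1 -> V=8
t=7: input=2 -> V=0 FIRE
t=8: input=2 -> V=6
t=9: input=5 -> V=0 FIRE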